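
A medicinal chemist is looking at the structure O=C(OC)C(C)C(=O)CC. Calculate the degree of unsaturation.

Degree of unsaturation = (number of rings) + (number of π bonds).
Ring closures in the SMILES: 0.
π bonds: 2 double bonds (each 1 DoU) → 2 DoU from unsaturation.
Total DoU = 0 + 2 = 2.

2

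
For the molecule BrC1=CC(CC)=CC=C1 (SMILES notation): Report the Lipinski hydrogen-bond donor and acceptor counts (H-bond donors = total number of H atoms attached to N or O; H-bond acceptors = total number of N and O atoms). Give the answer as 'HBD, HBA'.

Donors: find every N or O and count the H atoms it carries.
  (no N or O atoms present)
Lipinski HBD = 0.
Acceptors: N atoms = 0, O atoms = 0 → HBA = 0.

0, 0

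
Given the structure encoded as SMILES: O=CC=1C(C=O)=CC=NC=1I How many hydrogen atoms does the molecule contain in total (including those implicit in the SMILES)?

4

Walk through each heavy atom and fill implicit hydrogens from standard valence (C 4, N 3, O 2, S 2, halogen 1):
  atom 1: O, bond orders sum to 2 (valence 2) → 0 H
  atom 2: C, bond orders sum to 3 (valence 4) → 1 H
  atom 3: C, bond orders sum to 4 (valence 4) → 0 H
  atom 4: C, bond orders sum to 4 (valence 4) → 0 H
  atom 5: C, bond orders sum to 3 (valence 4) → 1 H
  atom 6: O, bond orders sum to 2 (valence 2) → 0 H
  atom 7: C, bond orders sum to 3 (valence 4) → 1 H
  atom 8: C, bond orders sum to 3 (valence 4) → 1 H
  atom 9: N, bond orders sum to 3 (valence 3) → 0 H
  atom 10: C, bond orders sum to 4 (valence 4) → 0 H
  atom 11: I (halogen, monovalent) → 0 H
Total hydrogens: 4.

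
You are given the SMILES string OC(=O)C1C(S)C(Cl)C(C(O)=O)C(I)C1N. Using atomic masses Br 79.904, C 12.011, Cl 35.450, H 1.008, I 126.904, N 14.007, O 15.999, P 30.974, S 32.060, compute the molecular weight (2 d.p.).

379.59 g/mol

First, the molecular formula is C8H11ClINO4S (counting implicit H from valence).
  C: 8 × 12.011 = 96.088
  Cl: 1 × 35.450 = 35.450
  H: 11 × 1.008 = 11.088
  I: 1 × 126.904 = 126.904
  N: 1 × 14.007 = 14.007
  O: 4 × 15.999 = 63.996
  S: 1 × 32.060 = 32.060
Sum: 8×12.011 + 1×35.450 + 11×1.008 + 1×126.904 + 1×14.007 + 4×15.999 + 1×32.060 = 379.593 → 379.59 g/mol.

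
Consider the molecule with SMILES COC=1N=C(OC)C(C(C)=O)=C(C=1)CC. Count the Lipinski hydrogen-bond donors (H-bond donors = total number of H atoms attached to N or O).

0

Donors: find every N or O and count the H atoms it carries.
  atom 2 (O): bond orders sum to 2 → 0 H
  atom 4 (N): bond orders sum to 3 → 0 H
  atom 6 (O): bond orders sum to 2 → 0 H
  atom 11 (O): bond orders sum to 2 → 0 H
Lipinski HBD = 0.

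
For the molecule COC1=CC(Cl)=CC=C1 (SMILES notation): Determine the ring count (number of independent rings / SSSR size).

1

In SMILES, each pair of matching ring-closure digits denotes one ring-closing bond; the number of such bonds equals the number of independent rings.
Ring-closure bonds here: 1.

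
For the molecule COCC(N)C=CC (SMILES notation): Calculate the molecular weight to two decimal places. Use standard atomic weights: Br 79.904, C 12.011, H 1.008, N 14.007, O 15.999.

First, the molecular formula is C6H13NO (counting implicit H from valence).
  C: 6 × 12.011 = 72.066
  H: 13 × 1.008 = 13.104
  N: 1 × 14.007 = 14.007
  O: 1 × 15.999 = 15.999
Sum: 6×12.011 + 13×1.008 + 1×14.007 + 1×15.999 = 115.176 → 115.18 g/mol.

115.18 g/mol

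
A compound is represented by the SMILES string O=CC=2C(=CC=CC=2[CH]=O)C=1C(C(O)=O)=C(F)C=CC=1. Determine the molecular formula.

Walk through each heavy atom and fill implicit hydrogens from standard valence (C 4, N 3, O 2, S 2, halogen 1):
  atom 1: O, bond orders sum to 2 (valence 2) → 0 H
  atom 2: C, bond orders sum to 3 (valence 4) → 1 H
  atom 3: C, bond orders sum to 4 (valence 4) → 0 H
  atom 4: C, bond orders sum to 4 (valence 4) → 0 H
  atom 5: C, bond orders sum to 3 (valence 4) → 1 H
  atom 6: C, bond orders sum to 3 (valence 4) → 1 H
  atom 7: C, bond orders sum to 3 (valence 4) → 1 H
  atom 8: C, bond orders sum to 4 (valence 4) → 0 H
  atom 9: C with explicit H count 1
  atom 10: O, bond orders sum to 2 (valence 2) → 0 H
  atom 11: C, bond orders sum to 4 (valence 4) → 0 H
  atom 12: C, bond orders sum to 4 (valence 4) → 0 H
  atom 13: C, bond orders sum to 4 (valence 4) → 0 H
  atom 14: O, bond orders sum to 1 (valence 2) → 1 H
  atom 15: O, bond orders sum to 2 (valence 2) → 0 H
  atom 16: C, bond orders sum to 4 (valence 4) → 0 H
  atom 17: F (halogen, monovalent) → 0 H
  atom 18: C, bond orders sum to 3 (valence 4) → 1 H
  atom 19: C, bond orders sum to 3 (valence 4) → 1 H
  atom 20: C, bond orders sum to 3 (valence 4) → 1 H
Totals → C:15, H:9, F:1, O:4.

C15H9FO4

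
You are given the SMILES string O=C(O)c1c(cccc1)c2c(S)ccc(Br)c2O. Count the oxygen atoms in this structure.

Scan the SMILES for O atoms (remember two-letter symbols like Cl and Br are single atoms).
Oxygen count: 3.

3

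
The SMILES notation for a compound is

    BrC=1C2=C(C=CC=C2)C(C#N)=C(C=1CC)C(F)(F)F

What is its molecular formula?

C14H9BrF3N

Walk through each heavy atom and fill implicit hydrogens from standard valence (C 4, N 3, O 2, S 2, halogen 1):
  atom 1: Br (halogen, monovalent) → 0 H
  atom 2: C, bond orders sum to 4 (valence 4) → 0 H
  atom 3: C, bond orders sum to 4 (valence 4) → 0 H
  atom 4: C, bond orders sum to 4 (valence 4) → 0 H
  atom 5: C, bond orders sum to 3 (valence 4) → 1 H
  atom 6: C, bond orders sum to 3 (valence 4) → 1 H
  atom 7: C, bond orders sum to 3 (valence 4) → 1 H
  atom 8: C, bond orders sum to 3 (valence 4) → 1 H
  atom 9: C, bond orders sum to 4 (valence 4) → 0 H
  atom 10: C, bond orders sum to 4 (valence 4) → 0 H
  atom 11: N, bond orders sum to 3 (valence 3) → 0 H
  atom 12: C, bond orders sum to 4 (valence 4) → 0 H
  atom 13: C, bond orders sum to 4 (valence 4) → 0 H
  atom 14: C, bond orders sum to 2 (valence 4) → 2 H
  atom 15: C, bond orders sum to 1 (valence 4) → 3 H
  atom 16: C, bond orders sum to 4 (valence 4) → 0 H
  atom 17: F (halogen, monovalent) → 0 H
  atom 18: F (halogen, monovalent) → 0 H
  atom 19: F (halogen, monovalent) → 0 H
Totals → C:14, H:9, Br:1, F:3, N:1.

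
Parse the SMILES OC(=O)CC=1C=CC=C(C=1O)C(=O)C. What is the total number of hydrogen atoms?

Walk through each heavy atom and fill implicit hydrogens from standard valence (C 4, N 3, O 2, S 2, halogen 1):
  atom 1: O, bond orders sum to 1 (valence 2) → 1 H
  atom 2: C, bond orders sum to 4 (valence 4) → 0 H
  atom 3: O, bond orders sum to 2 (valence 2) → 0 H
  atom 4: C, bond orders sum to 2 (valence 4) → 2 H
  atom 5: C, bond orders sum to 4 (valence 4) → 0 H
  atom 6: C, bond orders sum to 3 (valence 4) → 1 H
  atom 7: C, bond orders sum to 3 (valence 4) → 1 H
  atom 8: C, bond orders sum to 3 (valence 4) → 1 H
  atom 9: C, bond orders sum to 4 (valence 4) → 0 H
  atom 10: C, bond orders sum to 4 (valence 4) → 0 H
  atom 11: O, bond orders sum to 1 (valence 2) → 1 H
  atom 12: C, bond orders sum to 4 (valence 4) → 0 H
  atom 13: O, bond orders sum to 2 (valence 2) → 0 H
  atom 14: C, bond orders sum to 1 (valence 4) → 3 H
Total hydrogens: 10.

10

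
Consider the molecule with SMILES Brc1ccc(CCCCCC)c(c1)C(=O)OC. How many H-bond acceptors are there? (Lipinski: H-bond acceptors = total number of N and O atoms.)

2

N atoms: 0; O atoms: 2.
Lipinski HBA = 0 + 2 = 2.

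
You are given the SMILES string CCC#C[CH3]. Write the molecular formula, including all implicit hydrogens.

C5H8

Walk through each heavy atom and fill implicit hydrogens from standard valence (C 4, N 3, O 2, S 2, halogen 1):
  atom 1: C, bond orders sum to 1 (valence 4) → 3 H
  atom 2: C, bond orders sum to 2 (valence 4) → 2 H
  atom 3: C, bond orders sum to 4 (valence 4) → 0 H
  atom 4: C, bond orders sum to 4 (valence 4) → 0 H
  atom 5: C with explicit H count 3
Totals → C:5, H:8.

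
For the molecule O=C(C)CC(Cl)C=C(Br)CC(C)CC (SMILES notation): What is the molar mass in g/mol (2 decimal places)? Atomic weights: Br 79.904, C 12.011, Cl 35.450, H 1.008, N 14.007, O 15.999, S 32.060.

281.62 g/mol

First, the molecular formula is C11H18BrClO (counting implicit H from valence).
  Br: 1 × 79.904 = 79.904
  C: 11 × 12.011 = 132.121
  Cl: 1 × 35.450 = 35.450
  H: 18 × 1.008 = 18.144
  O: 1 × 15.999 = 15.999
Sum: 1×79.904 + 11×12.011 + 1×35.450 + 18×1.008 + 1×15.999 = 281.618 → 281.62 g/mol.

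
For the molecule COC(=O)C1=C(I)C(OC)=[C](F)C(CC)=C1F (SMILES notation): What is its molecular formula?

C11H11F2IO3

Walk through each heavy atom and fill implicit hydrogens from standard valence (C 4, N 3, O 2, S 2, halogen 1):
  atom 1: C, bond orders sum to 1 (valence 4) → 3 H
  atom 2: O, bond orders sum to 2 (valence 2) → 0 H
  atom 3: C, bond orders sum to 4 (valence 4) → 0 H
  atom 4: O, bond orders sum to 2 (valence 2) → 0 H
  atom 5: C, bond orders sum to 4 (valence 4) → 0 H
  atom 6: C, bond orders sum to 4 (valence 4) → 0 H
  atom 7: I (halogen, monovalent) → 0 H
  atom 8: C, bond orders sum to 4 (valence 4) → 0 H
  atom 9: O, bond orders sum to 2 (valence 2) → 0 H
  atom 10: C, bond orders sum to 1 (valence 4) → 3 H
  atom 11: C with explicit H count 0
  atom 12: F (halogen, monovalent) → 0 H
  atom 13: C, bond orders sum to 4 (valence 4) → 0 H
  atom 14: C, bond orders sum to 2 (valence 4) → 2 H
  atom 15: C, bond orders sum to 1 (valence 4) → 3 H
  atom 16: C, bond orders sum to 4 (valence 4) → 0 H
  atom 17: F (halogen, monovalent) → 0 H
Totals → C:11, H:11, F:2, I:1, O:3.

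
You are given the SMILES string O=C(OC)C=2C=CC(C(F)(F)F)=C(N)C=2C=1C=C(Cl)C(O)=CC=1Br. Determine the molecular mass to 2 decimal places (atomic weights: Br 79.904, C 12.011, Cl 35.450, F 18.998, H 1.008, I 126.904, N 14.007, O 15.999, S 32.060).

424.60 g/mol

First, the molecular formula is C15H10BrClF3NO3 (counting implicit H from valence).
  Br: 1 × 79.904 = 79.904
  C: 15 × 12.011 = 180.165
  Cl: 1 × 35.450 = 35.450
  F: 3 × 18.998 = 56.994
  H: 10 × 1.008 = 10.080
  N: 1 × 14.007 = 14.007
  O: 3 × 15.999 = 47.997
Sum: 1×79.904 + 15×12.011 + 1×35.450 + 3×18.998 + 10×1.008 + 1×14.007 + 3×15.999 = 424.597 → 424.60 g/mol.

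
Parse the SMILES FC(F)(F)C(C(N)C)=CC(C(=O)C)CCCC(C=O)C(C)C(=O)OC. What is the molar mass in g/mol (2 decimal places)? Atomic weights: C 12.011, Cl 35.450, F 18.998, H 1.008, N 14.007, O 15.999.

First, the molecular formula is C17H26F3NO4 (counting implicit H from valence).
  C: 17 × 12.011 = 204.187
  F: 3 × 18.998 = 56.994
  H: 26 × 1.008 = 26.208
  N: 1 × 14.007 = 14.007
  O: 4 × 15.999 = 63.996
Sum: 17×12.011 + 3×18.998 + 26×1.008 + 1×14.007 + 4×15.999 = 365.392 → 365.39 g/mol.

365.39 g/mol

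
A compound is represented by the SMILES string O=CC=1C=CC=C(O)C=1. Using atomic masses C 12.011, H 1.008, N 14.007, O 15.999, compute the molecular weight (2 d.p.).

First, the molecular formula is C7H6O2 (counting implicit H from valence).
  C: 7 × 12.011 = 84.077
  H: 6 × 1.008 = 6.048
  O: 2 × 15.999 = 31.998
Sum: 7×12.011 + 6×1.008 + 2×15.999 = 122.123 → 122.12 g/mol.

122.12 g/mol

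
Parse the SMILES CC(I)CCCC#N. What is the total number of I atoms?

1

Scan the SMILES for I atoms (remember two-letter symbols like Cl and Br are single atoms).
Iodine count: 1.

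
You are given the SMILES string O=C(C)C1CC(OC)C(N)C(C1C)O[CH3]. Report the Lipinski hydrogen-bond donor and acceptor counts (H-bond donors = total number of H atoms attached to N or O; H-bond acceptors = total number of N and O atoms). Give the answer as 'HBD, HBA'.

2, 4

Donors: find every N or O and count the H atoms it carries.
  atom 1 (O): bond orders sum to 2 → 0 H
  atom 7 (O): bond orders sum to 2 → 0 H
  atom 10 (N): bond orders sum to 1 → 2 H
  atom 14 (O): bond orders sum to 2 → 0 H
Lipinski HBD = 2.
Acceptors: N atoms = 1, O atoms = 3 → HBA = 4.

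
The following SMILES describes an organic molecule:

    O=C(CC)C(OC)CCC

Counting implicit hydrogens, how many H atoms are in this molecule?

Walk through each heavy atom and fill implicit hydrogens from standard valence (C 4, N 3, O 2, S 2, halogen 1):
  atom 1: O, bond orders sum to 2 (valence 2) → 0 H
  atom 2: C, bond orders sum to 4 (valence 4) → 0 H
  atom 3: C, bond orders sum to 2 (valence 4) → 2 H
  atom 4: C, bond orders sum to 1 (valence 4) → 3 H
  atom 5: C, bond orders sum to 3 (valence 4) → 1 H
  atom 6: O, bond orders sum to 2 (valence 2) → 0 H
  atom 7: C, bond orders sum to 1 (valence 4) → 3 H
  atom 8: C, bond orders sum to 2 (valence 4) → 2 H
  atom 9: C, bond orders sum to 2 (valence 4) → 2 H
  atom 10: C, bond orders sum to 1 (valence 4) → 3 H
Total hydrogens: 16.

16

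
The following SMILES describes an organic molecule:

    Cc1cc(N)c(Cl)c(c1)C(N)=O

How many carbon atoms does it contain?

Count every carbon token in the SMILES (each C, including those in ring-closure positions and inside branches).
Carbon count: 8.

8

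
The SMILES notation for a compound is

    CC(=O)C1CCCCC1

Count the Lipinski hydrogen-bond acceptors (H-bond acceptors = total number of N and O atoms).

N atoms: 0; O atoms: 1.
Lipinski HBA = 0 + 1 = 1.

1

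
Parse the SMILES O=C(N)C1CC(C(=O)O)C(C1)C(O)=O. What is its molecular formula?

C8H11NO5

Walk through each heavy atom and fill implicit hydrogens from standard valence (C 4, N 3, O 2, S 2, halogen 1):
  atom 1: O, bond orders sum to 2 (valence 2) → 0 H
  atom 2: C, bond orders sum to 4 (valence 4) → 0 H
  atom 3: N, bond orders sum to 1 (valence 3) → 2 H
  atom 4: C, bond orders sum to 3 (valence 4) → 1 H
  atom 5: C, bond orders sum to 2 (valence 4) → 2 H
  atom 6: C, bond orders sum to 3 (valence 4) → 1 H
  atom 7: C, bond orders sum to 4 (valence 4) → 0 H
  atom 8: O, bond orders sum to 2 (valence 2) → 0 H
  atom 9: O, bond orders sum to 1 (valence 2) → 1 H
  atom 10: C, bond orders sum to 3 (valence 4) → 1 H
  atom 11: C, bond orders sum to 2 (valence 4) → 2 H
  atom 12: C, bond orders sum to 4 (valence 4) → 0 H
  atom 13: O, bond orders sum to 1 (valence 2) → 1 H
  atom 14: O, bond orders sum to 2 (valence 2) → 0 H
Totals → C:8, H:11, N:1, O:5.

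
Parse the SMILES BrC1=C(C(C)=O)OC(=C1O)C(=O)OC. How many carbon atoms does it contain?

8

Count every carbon token in the SMILES (each C, including those in ring-closure positions and inside branches).
Carbon count: 8.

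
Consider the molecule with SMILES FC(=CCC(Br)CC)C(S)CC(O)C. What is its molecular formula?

C10H18BrFOS

Walk through each heavy atom and fill implicit hydrogens from standard valence (C 4, N 3, O 2, S 2, halogen 1):
  atom 1: F (halogen, monovalent) → 0 H
  atom 2: C, bond orders sum to 4 (valence 4) → 0 H
  atom 3: C, bond orders sum to 3 (valence 4) → 1 H
  atom 4: C, bond orders sum to 2 (valence 4) → 2 H
  atom 5: C, bond orders sum to 3 (valence 4) → 1 H
  atom 6: Br (halogen, monovalent) → 0 H
  atom 7: C, bond orders sum to 2 (valence 4) → 2 H
  atom 8: C, bond orders sum to 1 (valence 4) → 3 H
  atom 9: C, bond orders sum to 3 (valence 4) → 1 H
  atom 10: S, bond orders sum to 1 (valence 2) → 1 H
  atom 11: C, bond orders sum to 2 (valence 4) → 2 H
  atom 12: C, bond orders sum to 3 (valence 4) → 1 H
  atom 13: O, bond orders sum to 1 (valence 2) → 1 H
  atom 14: C, bond orders sum to 1 (valence 4) → 3 H
Totals → C:10, H:18, Br:1, F:1, O:1, S:1.
In Hill order: C10H18BrFOS.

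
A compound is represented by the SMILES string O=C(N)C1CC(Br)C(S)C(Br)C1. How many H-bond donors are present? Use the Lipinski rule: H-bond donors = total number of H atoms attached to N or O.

Donors: find every N or O and count the H atoms it carries.
  atom 1 (O): bond orders sum to 2 → 0 H
  atom 3 (N): bond orders sum to 1 → 2 H
Lipinski HBD = 2.

2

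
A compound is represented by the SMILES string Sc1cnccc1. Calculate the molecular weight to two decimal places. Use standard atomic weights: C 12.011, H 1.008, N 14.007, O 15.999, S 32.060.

First, the molecular formula is C5H5NS (counting implicit H from valence).
  C: 5 × 12.011 = 60.055
  H: 5 × 1.008 = 5.040
  N: 1 × 14.007 = 14.007
  S: 1 × 32.060 = 32.060
Sum: 5×12.011 + 5×1.008 + 1×14.007 + 1×32.060 = 111.162 → 111.16 g/mol.

111.16 g/mol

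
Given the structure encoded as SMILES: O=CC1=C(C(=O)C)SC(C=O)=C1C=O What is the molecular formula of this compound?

C9H6O4S

Walk through each heavy atom and fill implicit hydrogens from standard valence (C 4, N 3, O 2, S 2, halogen 1):
  atom 1: O, bond orders sum to 2 (valence 2) → 0 H
  atom 2: C, bond orders sum to 3 (valence 4) → 1 H
  atom 3: C, bond orders sum to 4 (valence 4) → 0 H
  atom 4: C, bond orders sum to 4 (valence 4) → 0 H
  atom 5: C, bond orders sum to 4 (valence 4) → 0 H
  atom 6: O, bond orders sum to 2 (valence 2) → 0 H
  atom 7: C, bond orders sum to 1 (valence 4) → 3 H
  atom 8: S, bond orders sum to 2 (valence 2) → 0 H
  atom 9: C, bond orders sum to 4 (valence 4) → 0 H
  atom 10: C, bond orders sum to 3 (valence 4) → 1 H
  atom 11: O, bond orders sum to 2 (valence 2) → 0 H
  atom 12: C, bond orders sum to 4 (valence 4) → 0 H
  atom 13: C, bond orders sum to 3 (valence 4) → 1 H
  atom 14: O, bond orders sum to 2 (valence 2) → 0 H
Totals → C:9, H:6, O:4, S:1.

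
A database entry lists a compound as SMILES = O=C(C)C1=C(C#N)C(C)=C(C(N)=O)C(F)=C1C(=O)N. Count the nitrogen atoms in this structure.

Scan the SMILES for N atoms (remember two-letter symbols like Cl and Br are single atoms).
Nitrogen count: 3.

3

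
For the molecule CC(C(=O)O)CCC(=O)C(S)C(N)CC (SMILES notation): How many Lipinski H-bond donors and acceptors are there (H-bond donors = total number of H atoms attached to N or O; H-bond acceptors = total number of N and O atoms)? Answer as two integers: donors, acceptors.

3, 4

Donors: find every N or O and count the H atoms it carries.
  atom 4 (O): bond orders sum to 2 → 0 H
  atom 5 (O): bond orders sum to 1 → 1 H
  atom 9 (O): bond orders sum to 2 → 0 H
  atom 13 (N): bond orders sum to 1 → 2 H
Lipinski HBD = 3.
Acceptors: N atoms = 1, O atoms = 3 → HBA = 4.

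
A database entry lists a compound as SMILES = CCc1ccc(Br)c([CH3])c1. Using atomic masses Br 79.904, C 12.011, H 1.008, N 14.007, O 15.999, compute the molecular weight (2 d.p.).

199.09 g/mol

First, the molecular formula is C9H11Br (counting implicit H from valence).
  Br: 1 × 79.904 = 79.904
  C: 9 × 12.011 = 108.099
  H: 11 × 1.008 = 11.088
Sum: 1×79.904 + 9×12.011 + 11×1.008 = 199.091 → 199.09 g/mol.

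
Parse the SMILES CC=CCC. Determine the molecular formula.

Walk through each heavy atom and fill implicit hydrogens from standard valence (C 4, N 3, O 2, S 2, halogen 1):
  atom 1: C, bond orders sum to 1 (valence 4) → 3 H
  atom 2: C, bond orders sum to 3 (valence 4) → 1 H
  atom 3: C, bond orders sum to 3 (valence 4) → 1 H
  atom 4: C, bond orders sum to 2 (valence 4) → 2 H
  atom 5: C, bond orders sum to 1 (valence 4) → 3 H
Totals → C:5, H:10.
In Hill order: C5H10.

C5H10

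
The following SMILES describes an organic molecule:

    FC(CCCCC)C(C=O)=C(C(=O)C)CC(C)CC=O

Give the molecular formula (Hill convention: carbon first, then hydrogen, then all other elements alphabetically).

C16H25FO3

Walk through each heavy atom and fill implicit hydrogens from standard valence (C 4, N 3, O 2, S 2, halogen 1):
  atom 1: F (halogen, monovalent) → 0 H
  atom 2: C, bond orders sum to 3 (valence 4) → 1 H
  atom 3: C, bond orders sum to 2 (valence 4) → 2 H
  atom 4: C, bond orders sum to 2 (valence 4) → 2 H
  atom 5: C, bond orders sum to 2 (valence 4) → 2 H
  atom 6: C, bond orders sum to 2 (valence 4) → 2 H
  atom 7: C, bond orders sum to 1 (valence 4) → 3 H
  atom 8: C, bond orders sum to 4 (valence 4) → 0 H
  atom 9: C, bond orders sum to 3 (valence 4) → 1 H
  atom 10: O, bond orders sum to 2 (valence 2) → 0 H
  atom 11: C, bond orders sum to 4 (valence 4) → 0 H
  atom 12: C, bond orders sum to 4 (valence 4) → 0 H
  atom 13: O, bond orders sum to 2 (valence 2) → 0 H
  atom 14: C, bond orders sum to 1 (valence 4) → 3 H
  atom 15: C, bond orders sum to 2 (valence 4) → 2 H
  atom 16: C, bond orders sum to 3 (valence 4) → 1 H
  atom 17: C, bond orders sum to 1 (valence 4) → 3 H
  atom 18: C, bond orders sum to 2 (valence 4) → 2 H
  atom 19: C, bond orders sum to 3 (valence 4) → 1 H
  atom 20: O, bond orders sum to 2 (valence 2) → 0 H
Totals → C:16, H:25, F:1, O:3.
In Hill order: C16H25FO3.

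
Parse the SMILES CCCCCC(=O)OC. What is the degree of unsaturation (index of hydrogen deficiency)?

1

Degree of unsaturation = (number of rings) + (number of π bonds).
Ring closures in the SMILES: 0.
π bonds: 1 double bond (each 1 DoU) → 1 DoU from unsaturation.
Total DoU = 0 + 1 = 1.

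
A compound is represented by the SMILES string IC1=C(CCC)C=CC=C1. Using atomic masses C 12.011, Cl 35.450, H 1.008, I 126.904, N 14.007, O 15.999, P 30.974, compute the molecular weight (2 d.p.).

First, the molecular formula is C9H11I (counting implicit H from valence).
  C: 9 × 12.011 = 108.099
  H: 11 × 1.008 = 11.088
  I: 1 × 126.904 = 126.904
Sum: 9×12.011 + 11×1.008 + 1×126.904 = 246.091 → 246.09 g/mol.

246.09 g/mol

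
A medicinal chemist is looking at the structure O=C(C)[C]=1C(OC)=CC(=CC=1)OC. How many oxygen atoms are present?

3

Scan the SMILES for O atoms (remember two-letter symbols like Cl and Br are single atoms).
Oxygen count: 3.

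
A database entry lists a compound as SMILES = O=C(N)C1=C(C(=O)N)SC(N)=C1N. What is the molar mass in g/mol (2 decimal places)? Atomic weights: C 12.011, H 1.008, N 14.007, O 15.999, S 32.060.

First, the molecular formula is C6H8N4O2S (counting implicit H from valence).
  C: 6 × 12.011 = 72.066
  H: 8 × 1.008 = 8.064
  N: 4 × 14.007 = 56.028
  O: 2 × 15.999 = 31.998
  S: 1 × 32.060 = 32.060
Sum: 6×12.011 + 8×1.008 + 4×14.007 + 2×15.999 + 1×32.060 = 200.216 → 200.22 g/mol.

200.22 g/mol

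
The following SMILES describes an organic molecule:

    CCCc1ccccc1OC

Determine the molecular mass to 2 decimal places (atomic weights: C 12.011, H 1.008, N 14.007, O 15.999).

First, the molecular formula is C10H14O (counting implicit H from valence).
  C: 10 × 12.011 = 120.110
  H: 14 × 1.008 = 14.112
  O: 1 × 15.999 = 15.999
Sum: 10×12.011 + 14×1.008 + 1×15.999 = 150.221 → 150.22 g/mol.

150.22 g/mol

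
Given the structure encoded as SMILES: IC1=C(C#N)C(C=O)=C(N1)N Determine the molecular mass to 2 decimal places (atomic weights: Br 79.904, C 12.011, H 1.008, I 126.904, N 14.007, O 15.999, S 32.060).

First, the molecular formula is C6H4IN3O (counting implicit H from valence).
  C: 6 × 12.011 = 72.066
  H: 4 × 1.008 = 4.032
  I: 1 × 126.904 = 126.904
  N: 3 × 14.007 = 42.021
  O: 1 × 15.999 = 15.999
Sum: 6×12.011 + 4×1.008 + 1×126.904 + 3×14.007 + 1×15.999 = 261.022 → 261.02 g/mol.

261.02 g/mol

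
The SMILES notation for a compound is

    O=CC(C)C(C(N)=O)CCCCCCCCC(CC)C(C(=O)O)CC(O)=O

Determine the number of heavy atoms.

27

Every atom symbol written in the SMILES (organic subset) is one heavy atom; implicit H are not written.
Heavy atoms by element → C:20, N:1, O:6.
Total: 27.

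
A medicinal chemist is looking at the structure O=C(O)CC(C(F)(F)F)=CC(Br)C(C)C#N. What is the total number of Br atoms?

1

Scan the SMILES for Br atoms (remember two-letter symbols like Cl and Br are single atoms).
Bromine count: 1.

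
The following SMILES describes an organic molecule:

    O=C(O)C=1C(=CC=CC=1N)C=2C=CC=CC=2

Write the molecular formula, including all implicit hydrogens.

C13H11NO2

Walk through each heavy atom and fill implicit hydrogens from standard valence (C 4, N 3, O 2, S 2, halogen 1):
  atom 1: O, bond orders sum to 2 (valence 2) → 0 H
  atom 2: C, bond orders sum to 4 (valence 4) → 0 H
  atom 3: O, bond orders sum to 1 (valence 2) → 1 H
  atom 4: C, bond orders sum to 4 (valence 4) → 0 H
  atom 5: C, bond orders sum to 4 (valence 4) → 0 H
  atom 6: C, bond orders sum to 3 (valence 4) → 1 H
  atom 7: C, bond orders sum to 3 (valence 4) → 1 H
  atom 8: C, bond orders sum to 3 (valence 4) → 1 H
  atom 9: C, bond orders sum to 4 (valence 4) → 0 H
  atom 10: N, bond orders sum to 1 (valence 3) → 2 H
  atom 11: C, bond orders sum to 4 (valence 4) → 0 H
  atom 12: C, bond orders sum to 3 (valence 4) → 1 H
  atom 13: C, bond orders sum to 3 (valence 4) → 1 H
  atom 14: C, bond orders sum to 3 (valence 4) → 1 H
  atom 15: C, bond orders sum to 3 (valence 4) → 1 H
  atom 16: C, bond orders sum to 3 (valence 4) → 1 H
Totals → C:13, H:11, N:1, O:2.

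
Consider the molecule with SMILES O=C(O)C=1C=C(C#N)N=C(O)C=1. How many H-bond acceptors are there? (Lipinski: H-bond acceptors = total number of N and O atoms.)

N atoms: 2; O atoms: 3.
Lipinski HBA = 2 + 3 = 5.

5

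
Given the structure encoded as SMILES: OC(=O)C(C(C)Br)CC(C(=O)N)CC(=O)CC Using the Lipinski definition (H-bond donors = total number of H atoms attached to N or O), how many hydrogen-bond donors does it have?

Donors: find every N or O and count the H atoms it carries.
  atom 1 (O): bond orders sum to 1 → 1 H
  atom 3 (O): bond orders sum to 2 → 0 H
  atom 11 (O): bond orders sum to 2 → 0 H
  atom 12 (N): bond orders sum to 1 → 2 H
  atom 15 (O): bond orders sum to 2 → 0 H
Lipinski HBD = 3.

3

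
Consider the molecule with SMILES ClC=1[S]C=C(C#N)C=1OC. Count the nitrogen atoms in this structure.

1

Scan the SMILES for N atoms (remember two-letter symbols like Cl and Br are single atoms).
Nitrogen count: 1.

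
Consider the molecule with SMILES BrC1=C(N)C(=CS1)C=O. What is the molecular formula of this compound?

Walk through each heavy atom and fill implicit hydrogens from standard valence (C 4, N 3, O 2, S 2, halogen 1):
  atom 1: Br (halogen, monovalent) → 0 H
  atom 2: C, bond orders sum to 4 (valence 4) → 0 H
  atom 3: C, bond orders sum to 4 (valence 4) → 0 H
  atom 4: N, bond orders sum to 1 (valence 3) → 2 H
  atom 5: C, bond orders sum to 4 (valence 4) → 0 H
  atom 6: C, bond orders sum to 3 (valence 4) → 1 H
  atom 7: S, bond orders sum to 2 (valence 2) → 0 H
  atom 8: C, bond orders sum to 3 (valence 4) → 1 H
  atom 9: O, bond orders sum to 2 (valence 2) → 0 H
Totals → C:5, H:4, Br:1, N:1, O:1, S:1.

C5H4BrNOS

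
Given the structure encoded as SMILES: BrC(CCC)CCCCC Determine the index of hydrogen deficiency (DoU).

Degree of unsaturation = (number of rings) + (number of π bonds).
Ring closures in the SMILES: 0.
π bonds: none → 0 DoU from unsaturation.
Total DoU = 0 + 0 = 0.

0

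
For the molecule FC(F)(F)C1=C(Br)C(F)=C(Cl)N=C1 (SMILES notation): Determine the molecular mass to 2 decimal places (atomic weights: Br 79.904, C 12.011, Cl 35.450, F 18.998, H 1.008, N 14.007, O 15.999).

First, the molecular formula is C6HBrClF4N (counting implicit H from valence).
  Br: 1 × 79.904 = 79.904
  C: 6 × 12.011 = 72.066
  Cl: 1 × 35.450 = 35.450
  F: 4 × 18.998 = 75.992
  H: 1 × 1.008 = 1.008
  N: 1 × 14.007 = 14.007
Sum: 1×79.904 + 6×12.011 + 1×35.450 + 4×18.998 + 1×1.008 + 1×14.007 = 278.427 → 278.43 g/mol.

278.43 g/mol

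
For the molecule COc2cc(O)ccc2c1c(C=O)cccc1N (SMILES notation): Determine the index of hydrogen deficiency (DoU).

9

Molecular formula: C14H13NO3.
DoU = (2C + 2 + N − H − X) / 2, where X is the halogen count and O/S are ignored.
    = (2·14 + 2 + 1 − 13 − 0) / 2 = 18 / 2 = 9.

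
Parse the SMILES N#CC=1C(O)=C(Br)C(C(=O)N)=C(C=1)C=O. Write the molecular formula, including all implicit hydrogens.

Walk through each heavy atom and fill implicit hydrogens from standard valence (C 4, N 3, O 2, S 2, halogen 1):
  atom 1: N, bond orders sum to 3 (valence 3) → 0 H
  atom 2: C, bond orders sum to 4 (valence 4) → 0 H
  atom 3: C, bond orders sum to 4 (valence 4) → 0 H
  atom 4: C, bond orders sum to 4 (valence 4) → 0 H
  atom 5: O, bond orders sum to 1 (valence 2) → 1 H
  atom 6: C, bond orders sum to 4 (valence 4) → 0 H
  atom 7: Br (halogen, monovalent) → 0 H
  atom 8: C, bond orders sum to 4 (valence 4) → 0 H
  atom 9: C, bond orders sum to 4 (valence 4) → 0 H
  atom 10: O, bond orders sum to 2 (valence 2) → 0 H
  atom 11: N, bond orders sum to 1 (valence 3) → 2 H
  atom 12: C, bond orders sum to 4 (valence 4) → 0 H
  atom 13: C, bond orders sum to 3 (valence 4) → 1 H
  atom 14: C, bond orders sum to 3 (valence 4) → 1 H
  atom 15: O, bond orders sum to 2 (valence 2) → 0 H
Totals → C:9, H:5, Br:1, N:2, O:3.

C9H5BrN2O3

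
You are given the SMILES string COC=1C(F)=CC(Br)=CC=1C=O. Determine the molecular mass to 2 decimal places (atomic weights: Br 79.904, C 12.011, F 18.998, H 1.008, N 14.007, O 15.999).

First, the molecular formula is C8H6BrFO2 (counting implicit H from valence).
  Br: 1 × 79.904 = 79.904
  C: 8 × 12.011 = 96.088
  F: 1 × 18.998 = 18.998
  H: 6 × 1.008 = 6.048
  O: 2 × 15.999 = 31.998
Sum: 1×79.904 + 8×12.011 + 1×18.998 + 6×1.008 + 2×15.999 = 233.036 → 233.04 g/mol.

233.04 g/mol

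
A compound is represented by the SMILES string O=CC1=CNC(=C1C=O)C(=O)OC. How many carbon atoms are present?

Count every carbon token in the SMILES (each C, including those in ring-closure positions and inside branches).
Carbon count: 8.

8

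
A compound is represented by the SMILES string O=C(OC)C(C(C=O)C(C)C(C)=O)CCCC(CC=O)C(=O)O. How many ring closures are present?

In SMILES, each pair of matching ring-closure digits denotes one ring-closing bond; the number of such bonds equals the number of independent rings.
Ring-closure bonds here: 0.

0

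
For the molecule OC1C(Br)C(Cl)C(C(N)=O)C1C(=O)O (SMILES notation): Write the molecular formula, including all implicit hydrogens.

C7H9BrClNO4

Walk through each heavy atom and fill implicit hydrogens from standard valence (C 4, N 3, O 2, S 2, halogen 1):
  atom 1: O, bond orders sum to 1 (valence 2) → 1 H
  atom 2: C, bond orders sum to 3 (valence 4) → 1 H
  atom 3: C, bond orders sum to 3 (valence 4) → 1 H
  atom 4: Br (halogen, monovalent) → 0 H
  atom 5: C, bond orders sum to 3 (valence 4) → 1 H
  atom 6: Cl (halogen, monovalent) → 0 H
  atom 7: C, bond orders sum to 3 (valence 4) → 1 H
  atom 8: C, bond orders sum to 4 (valence 4) → 0 H
  atom 9: N, bond orders sum to 1 (valence 3) → 2 H
  atom 10: O, bond orders sum to 2 (valence 2) → 0 H
  atom 11: C, bond orders sum to 3 (valence 4) → 1 H
  atom 12: C, bond orders sum to 4 (valence 4) → 0 H
  atom 13: O, bond orders sum to 2 (valence 2) → 0 H
  atom 14: O, bond orders sum to 1 (valence 2) → 1 H
Totals → C:7, H:9, Br:1, Cl:1, N:1, O:4.
In Hill order: C7H9BrClNO4.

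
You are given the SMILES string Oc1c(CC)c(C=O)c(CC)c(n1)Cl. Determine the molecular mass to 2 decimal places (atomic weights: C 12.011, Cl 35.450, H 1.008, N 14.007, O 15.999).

213.66 g/mol

First, the molecular formula is C10H12ClNO2 (counting implicit H from valence).
  C: 10 × 12.011 = 120.110
  Cl: 1 × 35.450 = 35.450
  H: 12 × 1.008 = 12.096
  N: 1 × 14.007 = 14.007
  O: 2 × 15.999 = 31.998
Sum: 10×12.011 + 1×35.450 + 12×1.008 + 1×14.007 + 2×15.999 = 213.661 → 213.66 g/mol.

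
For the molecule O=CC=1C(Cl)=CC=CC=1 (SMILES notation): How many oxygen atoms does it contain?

1

Scan the SMILES for O atoms (remember two-letter symbols like Cl and Br are single atoms).
Oxygen count: 1.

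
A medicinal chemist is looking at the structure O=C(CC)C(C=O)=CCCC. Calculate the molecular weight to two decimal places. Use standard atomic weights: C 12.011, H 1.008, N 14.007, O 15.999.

First, the molecular formula is C9H14O2 (counting implicit H from valence).
  C: 9 × 12.011 = 108.099
  H: 14 × 1.008 = 14.112
  O: 2 × 15.999 = 31.998
Sum: 9×12.011 + 14×1.008 + 2×15.999 = 154.209 → 154.21 g/mol.

154.21 g/mol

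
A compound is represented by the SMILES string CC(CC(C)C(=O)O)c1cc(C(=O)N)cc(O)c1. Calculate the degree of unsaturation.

6

Molecular formula: C13H17NO4.
DoU = (2C + 2 + N − H − X) / 2, where X is the halogen count and O/S are ignored.
    = (2·13 + 2 + 1 − 17 − 0) / 2 = 12 / 2 = 6.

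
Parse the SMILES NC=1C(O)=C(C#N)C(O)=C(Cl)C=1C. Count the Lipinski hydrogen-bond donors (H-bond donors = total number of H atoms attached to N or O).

4

Donors: find every N or O and count the H atoms it carries.
  atom 1 (N): bond orders sum to 1 → 2 H
  atom 4 (O): bond orders sum to 1 → 1 H
  atom 7 (N): bond orders sum to 3 → 0 H
  atom 9 (O): bond orders sum to 1 → 1 H
Lipinski HBD = 4.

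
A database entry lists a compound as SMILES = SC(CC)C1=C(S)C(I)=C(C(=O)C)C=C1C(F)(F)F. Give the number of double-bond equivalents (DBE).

Degree of unsaturation = (number of rings) + (number of π bonds).
Ring closures in the SMILES: 1.
π bonds: 4 double bonds (each 1 DoU) → 4 DoU from unsaturation.
Total DoU = 1 + 4 = 5.

5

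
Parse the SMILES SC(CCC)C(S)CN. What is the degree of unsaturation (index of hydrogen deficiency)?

Molecular formula: C6H15NS2.
DoU = (2C + 2 + N − H − X) / 2, where X is the halogen count and O/S are ignored.
    = (2·6 + 2 + 1 − 15 − 0) / 2 = 0 / 2 = 0.

0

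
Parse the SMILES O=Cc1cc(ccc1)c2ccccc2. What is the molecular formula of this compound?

Walk through each heavy atom and fill implicit hydrogens from standard valence (C 4, N 3, O 2, S 2, halogen 1); for lowercase aromatic atoms, an aromatic c carries 1 H when it has two neighbours and 0 H with three, and aromatic n carries 0 H:
  atom 1: O, bond orders sum to 2 (valence 2) → 0 H
  atom 2: C, bond orders sum to 3 (valence 4) → 1 H
  atom 3: aromatic c, 3 neighbours → 0 H
  atom 4: aromatic c, 2 neighbours → 1 H
  atom 5: aromatic c, 3 neighbours → 0 H
  atom 6: aromatic c, 2 neighbours → 1 H
  atom 7: aromatic c, 2 neighbours → 1 H
  atom 8: aromatic c, 2 neighbours → 1 H
  atom 9: aromatic c, 3 neighbours → 0 H
  atom 10: aromatic c, 2 neighbours → 1 H
  atom 11: aromatic c, 2 neighbours → 1 H
  atom 12: aromatic c, 2 neighbours → 1 H
  atom 13: aromatic c, 2 neighbours → 1 H
  atom 14: aromatic c, 2 neighbours → 1 H
Totals → C:13, H:10, O:1.
In Hill order: C13H10O.

C13H10O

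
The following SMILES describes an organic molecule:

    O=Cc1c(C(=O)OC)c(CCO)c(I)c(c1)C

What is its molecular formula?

C12H13IO4

Walk through each heavy atom and fill implicit hydrogens from standard valence (C 4, N 3, O 2, S 2, halogen 1); for lowercase aromatic atoms, an aromatic c carries 1 H when it has two neighbours and 0 H with three, and aromatic n carries 0 H:
  atom 1: O, bond orders sum to 2 (valence 2) → 0 H
  atom 2: C, bond orders sum to 3 (valence 4) → 1 H
  atom 3: aromatic c, 3 neighbours → 0 H
  atom 4: aromatic c, 3 neighbours → 0 H
  atom 5: C, bond orders sum to 4 (valence 4) → 0 H
  atom 6: O, bond orders sum to 2 (valence 2) → 0 H
  atom 7: O, bond orders sum to 2 (valence 2) → 0 H
  atom 8: C, bond orders sum to 1 (valence 4) → 3 H
  atom 9: aromatic c, 3 neighbours → 0 H
  atom 10: C, bond orders sum to 2 (valence 4) → 2 H
  atom 11: C, bond orders sum to 2 (valence 4) → 2 H
  atom 12: O, bond orders sum to 1 (valence 2) → 1 H
  atom 13: aromatic c, 3 neighbours → 0 H
  atom 14: I (halogen, monovalent) → 0 H
  atom 15: aromatic c, 3 neighbours → 0 H
  atom 16: aromatic c, 2 neighbours → 1 H
  atom 17: C, bond orders sum to 1 (valence 4) → 3 H
Totals → C:12, H:13, I:1, O:4.
In Hill order: C12H13IO4.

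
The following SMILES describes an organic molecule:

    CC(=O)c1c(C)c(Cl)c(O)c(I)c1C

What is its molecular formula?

C10H10ClIO2

Walk through each heavy atom and fill implicit hydrogens from standard valence (C 4, N 3, O 2, S 2, halogen 1); for lowercase aromatic atoms, an aromatic c carries 1 H when it has two neighbours and 0 H with three, and aromatic n carries 0 H:
  atom 1: C, bond orders sum to 1 (valence 4) → 3 H
  atom 2: C, bond orders sum to 4 (valence 4) → 0 H
  atom 3: O, bond orders sum to 2 (valence 2) → 0 H
  atom 4: aromatic c, 3 neighbours → 0 H
  atom 5: aromatic c, 3 neighbours → 0 H
  atom 6: C, bond orders sum to 1 (valence 4) → 3 H
  atom 7: aromatic c, 3 neighbours → 0 H
  atom 8: Cl (halogen, monovalent) → 0 H
  atom 9: aromatic c, 3 neighbours → 0 H
  atom 10: O, bond orders sum to 1 (valence 2) → 1 H
  atom 11: aromatic c, 3 neighbours → 0 H
  atom 12: I (halogen, monovalent) → 0 H
  atom 13: aromatic c, 3 neighbours → 0 H
  atom 14: C, bond orders sum to 1 (valence 4) → 3 H
Totals → C:10, H:10, Cl:1, I:1, O:2.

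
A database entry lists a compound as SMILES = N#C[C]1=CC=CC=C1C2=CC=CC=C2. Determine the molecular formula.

C13H9N

Walk through each heavy atom and fill implicit hydrogens from standard valence (C 4, N 3, O 2, S 2, halogen 1):
  atom 1: N, bond orders sum to 3 (valence 3) → 0 H
  atom 2: C, bond orders sum to 4 (valence 4) → 0 H
  atom 3: C with explicit H count 0
  atom 4: C, bond orders sum to 3 (valence 4) → 1 H
  atom 5: C, bond orders sum to 3 (valence 4) → 1 H
  atom 6: C, bond orders sum to 3 (valence 4) → 1 H
  atom 7: C, bond orders sum to 3 (valence 4) → 1 H
  atom 8: C, bond orders sum to 4 (valence 4) → 0 H
  atom 9: C, bond orders sum to 4 (valence 4) → 0 H
  atom 10: C, bond orders sum to 3 (valence 4) → 1 H
  atom 11: C, bond orders sum to 3 (valence 4) → 1 H
  atom 12: C, bond orders sum to 3 (valence 4) → 1 H
  atom 13: C, bond orders sum to 3 (valence 4) → 1 H
  atom 14: C, bond orders sum to 3 (valence 4) → 1 H
Totals → C:13, H:9, N:1.
In Hill order: C13H9N.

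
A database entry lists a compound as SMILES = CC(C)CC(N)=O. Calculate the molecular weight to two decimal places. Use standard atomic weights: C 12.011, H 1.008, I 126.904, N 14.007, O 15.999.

101.15 g/mol

First, the molecular formula is C5H11NO (counting implicit H from valence).
  C: 5 × 12.011 = 60.055
  H: 11 × 1.008 = 11.088
  N: 1 × 14.007 = 14.007
  O: 1 × 15.999 = 15.999
Sum: 5×12.011 + 11×1.008 + 1×14.007 + 1×15.999 = 101.149 → 101.15 g/mol.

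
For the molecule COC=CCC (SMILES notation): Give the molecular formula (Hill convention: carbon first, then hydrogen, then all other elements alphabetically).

Walk through each heavy atom and fill implicit hydrogens from standard valence (C 4, N 3, O 2, S 2, halogen 1):
  atom 1: C, bond orders sum to 1 (valence 4) → 3 H
  atom 2: O, bond orders sum to 2 (valence 2) → 0 H
  atom 3: C, bond orders sum to 3 (valence 4) → 1 H
  atom 4: C, bond orders sum to 3 (valence 4) → 1 H
  atom 5: C, bond orders sum to 2 (valence 4) → 2 H
  atom 6: C, bond orders sum to 1 (valence 4) → 3 H
Totals → C:5, H:10, O:1.

C5H10O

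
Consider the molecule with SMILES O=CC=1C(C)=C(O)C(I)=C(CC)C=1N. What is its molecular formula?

Walk through each heavy atom and fill implicit hydrogens from standard valence (C 4, N 3, O 2, S 2, halogen 1):
  atom 1: O, bond orders sum to 2 (valence 2) → 0 H
  atom 2: C, bond orders sum to 3 (valence 4) → 1 H
  atom 3: C, bond orders sum to 4 (valence 4) → 0 H
  atom 4: C, bond orders sum to 4 (valence 4) → 0 H
  atom 5: C, bond orders sum to 1 (valence 4) → 3 H
  atom 6: C, bond orders sum to 4 (valence 4) → 0 H
  atom 7: O, bond orders sum to 1 (valence 2) → 1 H
  atom 8: C, bond orders sum to 4 (valence 4) → 0 H
  atom 9: I (halogen, monovalent) → 0 H
  atom 10: C, bond orders sum to 4 (valence 4) → 0 H
  atom 11: C, bond orders sum to 2 (valence 4) → 2 H
  atom 12: C, bond orders sum to 1 (valence 4) → 3 H
  atom 13: C, bond orders sum to 4 (valence 4) → 0 H
  atom 14: N, bond orders sum to 1 (valence 3) → 2 H
Totals → C:10, H:12, I:1, N:1, O:2.

C10H12INO2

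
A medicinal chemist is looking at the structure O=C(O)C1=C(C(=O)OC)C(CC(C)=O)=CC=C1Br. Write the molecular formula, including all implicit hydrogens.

Walk through each heavy atom and fill implicit hydrogens from standard valence (C 4, N 3, O 2, S 2, halogen 1):
  atom 1: O, bond orders sum to 2 (valence 2) → 0 H
  atom 2: C, bond orders sum to 4 (valence 4) → 0 H
  atom 3: O, bond orders sum to 1 (valence 2) → 1 H
  atom 4: C, bond orders sum to 4 (valence 4) → 0 H
  atom 5: C, bond orders sum to 4 (valence 4) → 0 H
  atom 6: C, bond orders sum to 4 (valence 4) → 0 H
  atom 7: O, bond orders sum to 2 (valence 2) → 0 H
  atom 8: O, bond orders sum to 2 (valence 2) → 0 H
  atom 9: C, bond orders sum to 1 (valence 4) → 3 H
  atom 10: C, bond orders sum to 4 (valence 4) → 0 H
  atom 11: C, bond orders sum to 2 (valence 4) → 2 H
  atom 12: C, bond orders sum to 4 (valence 4) → 0 H
  atom 13: C, bond orders sum to 1 (valence 4) → 3 H
  atom 14: O, bond orders sum to 2 (valence 2) → 0 H
  atom 15: C, bond orders sum to 3 (valence 4) → 1 H
  atom 16: C, bond orders sum to 3 (valence 4) → 1 H
  atom 17: C, bond orders sum to 4 (valence 4) → 0 H
  atom 18: Br (halogen, monovalent) → 0 H
Totals → C:12, H:11, Br:1, O:5.
In Hill order: C12H11BrO5.

C12H11BrO5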